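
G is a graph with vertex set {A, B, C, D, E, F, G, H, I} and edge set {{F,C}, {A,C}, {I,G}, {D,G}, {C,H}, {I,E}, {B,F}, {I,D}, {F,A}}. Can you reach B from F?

Yes

From F we can reach A, B, C, F, H, which includes B.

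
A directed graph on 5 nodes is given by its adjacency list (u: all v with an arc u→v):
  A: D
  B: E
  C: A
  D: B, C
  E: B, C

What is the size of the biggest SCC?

5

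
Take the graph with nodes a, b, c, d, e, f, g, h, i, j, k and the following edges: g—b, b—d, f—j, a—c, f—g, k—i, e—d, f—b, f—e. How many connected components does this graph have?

4

h is isolated — a component by itself.
Starting from i we can reach i, k. That is one component of size 2.
Starting from a we can reach a, c. That is one component of size 2.
Starting from b we can reach b, d, e, f, g, j. That is one component of size 6.
Total: 4 components.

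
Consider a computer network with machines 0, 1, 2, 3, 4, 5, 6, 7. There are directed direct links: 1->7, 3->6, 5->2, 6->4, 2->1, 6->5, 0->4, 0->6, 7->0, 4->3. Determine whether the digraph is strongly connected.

Yes

From 2 we can reach every vertex (0, 1, 2, 3, 4, 5, 6, 7), and every vertex can reach 2 (0, 1, 2, 3, 4, 5, 6, 7). So the whole graph is one strongly connected component.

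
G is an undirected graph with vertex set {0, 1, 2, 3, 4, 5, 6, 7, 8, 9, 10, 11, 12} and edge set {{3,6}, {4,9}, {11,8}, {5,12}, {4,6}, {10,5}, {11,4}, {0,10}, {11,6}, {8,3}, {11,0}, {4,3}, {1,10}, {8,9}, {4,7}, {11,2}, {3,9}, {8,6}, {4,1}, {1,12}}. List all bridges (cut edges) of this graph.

11-2, 4-7

The edges on the cycle 11-8-3-4-11 are not bridges since each lies on that cycle.
But removing 7—4 disconnects 7 from 4; removing 11—2 disconnects 11 from 2 — these are bridges.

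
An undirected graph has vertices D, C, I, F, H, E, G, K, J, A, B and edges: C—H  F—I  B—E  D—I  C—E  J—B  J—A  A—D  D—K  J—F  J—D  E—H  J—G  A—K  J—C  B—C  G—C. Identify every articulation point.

J

Removing J increases the component count from 1 to 2, so J is a cut vertex.
By contrast removing H leaves 1 component; it is not a cut vertex. No other vertex is a cut vertex either.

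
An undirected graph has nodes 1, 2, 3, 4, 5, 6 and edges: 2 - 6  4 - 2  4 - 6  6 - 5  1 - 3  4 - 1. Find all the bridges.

1-3, 1-4, 5-6

The edges on the cycle 4-2-6-4 are not bridges since each lies on that cycle.
But removing 1 - 3 disconnects 1 from 3; removing 6 - 5 disconnects 6 from 5; removing 4 - 1 disconnects 4 from 1 — these are bridges.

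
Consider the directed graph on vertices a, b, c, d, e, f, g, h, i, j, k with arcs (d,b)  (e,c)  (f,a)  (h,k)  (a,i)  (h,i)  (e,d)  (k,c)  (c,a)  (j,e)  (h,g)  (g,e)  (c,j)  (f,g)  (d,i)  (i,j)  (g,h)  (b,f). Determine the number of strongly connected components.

1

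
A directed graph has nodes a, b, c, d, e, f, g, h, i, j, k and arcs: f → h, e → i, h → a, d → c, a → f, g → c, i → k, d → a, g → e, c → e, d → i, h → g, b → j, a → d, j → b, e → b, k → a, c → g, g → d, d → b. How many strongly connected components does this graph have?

{a, c, d, e, f, g, h, i, k} are all mutually reachable — one SCC of size 9.
{b, j} are all mutually reachable — one SCC of size 2.
That gives 2 strongly connected components.

2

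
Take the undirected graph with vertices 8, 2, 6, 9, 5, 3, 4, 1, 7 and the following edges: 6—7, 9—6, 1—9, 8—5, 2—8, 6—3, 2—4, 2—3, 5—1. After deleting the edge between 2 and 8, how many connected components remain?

1

2 and 8 are still connected via 2-3-6-9-1-5-8, so the component count stays at 1.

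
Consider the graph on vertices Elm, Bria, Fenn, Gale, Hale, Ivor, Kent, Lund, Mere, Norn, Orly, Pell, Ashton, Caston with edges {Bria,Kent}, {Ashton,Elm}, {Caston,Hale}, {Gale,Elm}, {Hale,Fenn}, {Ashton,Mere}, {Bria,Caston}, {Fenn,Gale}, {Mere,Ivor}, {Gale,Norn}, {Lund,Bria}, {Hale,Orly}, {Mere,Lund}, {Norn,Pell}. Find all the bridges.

Bria-Kent, Gale-Norn, Hale-Orly, Ivor-Mere, Norn-Pell

The edges on the cycle Ashton-Mere-Lund-Bria-Caston-Hale-Fenn-Gale-Elm-Ashton are not bridges since each lies on that cycle.
But removing Orly-Hale disconnects Orly from Hale; removing Mere-Ivor disconnects Mere from Ivor; removing Norn-Gale disconnects Norn from Gale; removing Norn-Pell disconnects Norn from Pell — these are bridges.
In total 5 edges are bridges.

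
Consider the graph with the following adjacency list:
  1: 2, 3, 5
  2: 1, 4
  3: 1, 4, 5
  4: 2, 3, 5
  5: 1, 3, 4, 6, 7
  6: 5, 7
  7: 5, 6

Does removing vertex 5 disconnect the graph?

Deleting 5 raises the number of components from 1 to 2, so 5 is a cut vertex.

Yes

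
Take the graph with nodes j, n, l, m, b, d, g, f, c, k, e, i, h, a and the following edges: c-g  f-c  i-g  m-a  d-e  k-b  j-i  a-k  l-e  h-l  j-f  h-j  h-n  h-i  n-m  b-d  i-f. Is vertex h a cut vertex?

Deleting h raises the number of components from 1 to 2, so h is a cut vertex.

Yes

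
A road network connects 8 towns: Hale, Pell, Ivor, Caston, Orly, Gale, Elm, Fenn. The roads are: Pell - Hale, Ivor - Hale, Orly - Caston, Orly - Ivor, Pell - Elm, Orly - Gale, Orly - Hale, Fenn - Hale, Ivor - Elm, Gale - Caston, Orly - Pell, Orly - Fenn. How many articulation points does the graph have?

1

Removing Orly increases the component count from 1 to 2, so Orly is a cut vertex.
By contrast removing Ivor leaves 1 component; it is not a cut vertex. No other vertex is a cut vertex either.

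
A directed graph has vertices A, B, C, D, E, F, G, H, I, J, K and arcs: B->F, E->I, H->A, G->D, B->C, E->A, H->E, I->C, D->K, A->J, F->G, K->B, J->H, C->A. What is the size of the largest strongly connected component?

{A, C, E, H, I, J} are all mutually reachable — one SCC of size 6.
{B, D, F, G, K} are all mutually reachable — one SCC of size 5.
The largest has 6 vertices.

6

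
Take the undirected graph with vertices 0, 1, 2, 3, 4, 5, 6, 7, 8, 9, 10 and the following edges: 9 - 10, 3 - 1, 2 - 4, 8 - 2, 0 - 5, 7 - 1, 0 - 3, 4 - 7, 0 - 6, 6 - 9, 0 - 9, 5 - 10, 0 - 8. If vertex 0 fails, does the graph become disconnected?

Yes

Deleting 0 raises the number of components from 1 to 2, so 0 is a cut vertex.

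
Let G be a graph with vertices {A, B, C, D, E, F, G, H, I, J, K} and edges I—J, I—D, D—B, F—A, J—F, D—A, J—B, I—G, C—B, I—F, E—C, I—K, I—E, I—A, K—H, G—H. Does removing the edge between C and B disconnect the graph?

After removing C—B, the path C-E-I-D-B still connects them, so the edge is not a bridge.

No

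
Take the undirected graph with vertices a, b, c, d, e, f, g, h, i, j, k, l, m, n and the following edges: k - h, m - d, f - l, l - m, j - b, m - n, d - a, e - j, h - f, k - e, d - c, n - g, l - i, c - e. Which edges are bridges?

The edges on the cycle k-h-f-l-m-d-c-e-k are not bridges since each lies on that cycle.
But removing j - e disconnects j from e; removing n - g disconnects n from g; removing j - b disconnects j from b; removing a - d disconnects a from d — these are bridges.
In total 6 edges are bridges.

a-d, b-j, e-j, g-n, i-l, m-n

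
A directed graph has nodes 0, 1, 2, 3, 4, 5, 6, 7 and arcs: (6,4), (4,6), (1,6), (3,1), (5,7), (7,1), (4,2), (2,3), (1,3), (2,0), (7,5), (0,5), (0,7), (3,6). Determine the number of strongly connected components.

1

{0, 1, 2, 3, 4, 5, 6, 7} are all mutually reachable — one SCC of size 8.
That gives 1 strongly connected component.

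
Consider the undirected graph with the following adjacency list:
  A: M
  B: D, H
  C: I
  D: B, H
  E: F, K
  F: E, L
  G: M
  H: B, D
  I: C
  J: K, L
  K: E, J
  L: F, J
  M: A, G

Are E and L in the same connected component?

From E we can reach E, F, J, K, L, which includes L.

Yes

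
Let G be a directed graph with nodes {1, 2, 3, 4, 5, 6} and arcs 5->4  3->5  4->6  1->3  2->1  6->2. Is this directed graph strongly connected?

Yes

From 6 we can reach every vertex (1, 2, 3, 4, 5, 6), and every vertex can reach 6 (1, 2, 3, 4, 5, 6). So the whole graph is one strongly connected component.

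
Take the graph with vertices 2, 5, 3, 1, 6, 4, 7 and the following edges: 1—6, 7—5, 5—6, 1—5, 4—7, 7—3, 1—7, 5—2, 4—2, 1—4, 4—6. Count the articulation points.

1

Removing 7 increases the component count from 1 to 2, so 7 is a cut vertex.
By contrast removing 2 leaves 1 component; it is not a cut vertex. No other vertex is a cut vertex either.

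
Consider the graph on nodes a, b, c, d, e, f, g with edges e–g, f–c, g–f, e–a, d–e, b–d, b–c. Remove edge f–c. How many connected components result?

1

f and c are still connected via f-g-e-d-b-c, so the component count stays at 1.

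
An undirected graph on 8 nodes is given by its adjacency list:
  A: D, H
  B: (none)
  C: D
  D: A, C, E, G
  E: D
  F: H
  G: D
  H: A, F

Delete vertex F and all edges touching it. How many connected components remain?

With F gone, the remaining components are: {B}; {A, C, D, E, G, H}.
That is 2 components.

2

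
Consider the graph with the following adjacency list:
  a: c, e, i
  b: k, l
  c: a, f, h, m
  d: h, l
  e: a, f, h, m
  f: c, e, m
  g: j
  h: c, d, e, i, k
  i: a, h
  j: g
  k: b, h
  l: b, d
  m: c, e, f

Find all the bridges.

g-j

The edges on the cycle h-d-l-b-k-h are not bridges since each lies on that cycle.
But removing j-g disconnects j from g — this is a bridge.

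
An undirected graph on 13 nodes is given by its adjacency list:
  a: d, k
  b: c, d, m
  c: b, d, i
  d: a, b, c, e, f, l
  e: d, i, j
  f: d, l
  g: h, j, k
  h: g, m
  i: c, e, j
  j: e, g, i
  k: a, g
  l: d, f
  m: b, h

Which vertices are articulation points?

Removing d increases the component count from 1 to 2, so d is a cut vertex.
By contrast removing a leaves 1 component; it is not a cut vertex. No other vertex is a cut vertex either.

d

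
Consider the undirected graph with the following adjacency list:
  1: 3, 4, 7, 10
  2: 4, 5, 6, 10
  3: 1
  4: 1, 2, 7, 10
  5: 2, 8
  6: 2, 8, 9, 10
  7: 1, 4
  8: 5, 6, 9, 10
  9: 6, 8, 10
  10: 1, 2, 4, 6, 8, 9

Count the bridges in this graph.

1

The edges on the cycle 1-7-4-1 are not bridges since each lies on that cycle.
But removing 1-3 disconnects 1 from 3 — this is a bridge.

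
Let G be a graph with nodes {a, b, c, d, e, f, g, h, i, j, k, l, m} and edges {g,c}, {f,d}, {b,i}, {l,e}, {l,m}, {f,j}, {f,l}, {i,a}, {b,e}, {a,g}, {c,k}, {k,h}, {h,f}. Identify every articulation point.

f, l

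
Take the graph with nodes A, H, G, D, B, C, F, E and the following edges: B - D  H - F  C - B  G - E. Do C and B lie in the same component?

From C we can reach B, C, D, which includes B.

Yes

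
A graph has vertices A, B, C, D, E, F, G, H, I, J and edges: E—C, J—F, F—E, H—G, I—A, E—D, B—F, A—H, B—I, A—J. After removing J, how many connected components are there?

1

With J gone, the remaining components are: {A, B, C, D, E, F, G, H, I}.
That is 1 component.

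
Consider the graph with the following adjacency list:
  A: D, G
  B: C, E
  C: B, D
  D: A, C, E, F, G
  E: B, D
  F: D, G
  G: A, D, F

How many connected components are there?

1

Starting from A we can reach A, B, C, D, E, F, G. That is one component of size 7.
Total: 1 component.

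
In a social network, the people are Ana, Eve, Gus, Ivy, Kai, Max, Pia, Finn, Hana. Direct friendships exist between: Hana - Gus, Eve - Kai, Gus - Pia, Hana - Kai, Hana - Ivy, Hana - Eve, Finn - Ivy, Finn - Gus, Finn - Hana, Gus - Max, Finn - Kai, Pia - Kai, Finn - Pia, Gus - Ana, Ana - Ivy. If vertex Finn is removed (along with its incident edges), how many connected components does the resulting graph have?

1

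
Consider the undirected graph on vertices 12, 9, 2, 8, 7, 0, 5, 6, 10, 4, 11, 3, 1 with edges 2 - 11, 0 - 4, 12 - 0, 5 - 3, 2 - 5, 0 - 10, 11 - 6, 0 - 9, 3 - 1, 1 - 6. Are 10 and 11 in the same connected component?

No

The component containing 10 is {0, 4, 9, 10, 12}, and 11 is not in it.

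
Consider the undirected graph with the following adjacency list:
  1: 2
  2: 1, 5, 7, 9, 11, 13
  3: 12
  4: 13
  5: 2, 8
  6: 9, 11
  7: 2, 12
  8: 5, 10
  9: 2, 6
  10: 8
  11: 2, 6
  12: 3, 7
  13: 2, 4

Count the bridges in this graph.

9

The edges on the cycle 9-6-11-2-9 are not bridges since each lies on that cycle.
But removing 2-13 disconnects 2 from 13; removing 2-7 disconnects 2 from 7; removing 10-8 disconnects 10 from 8; removing 12-7 disconnects 12 from 7 — these are bridges.
In total 9 edges are bridges.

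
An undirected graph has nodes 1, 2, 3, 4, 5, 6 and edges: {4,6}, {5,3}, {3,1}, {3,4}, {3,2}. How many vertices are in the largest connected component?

6

Starting from 1 we can reach 1, 2, 3, 4, 5, 6. That is one component of size 6.
The largest has 6 vertices.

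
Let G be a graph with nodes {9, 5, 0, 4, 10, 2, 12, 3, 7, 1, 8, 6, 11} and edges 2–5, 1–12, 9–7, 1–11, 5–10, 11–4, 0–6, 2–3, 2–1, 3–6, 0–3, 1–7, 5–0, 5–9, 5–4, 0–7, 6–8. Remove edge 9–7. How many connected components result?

1

9 and 7 are still connected via 9-5-0-7, so the component count stays at 1.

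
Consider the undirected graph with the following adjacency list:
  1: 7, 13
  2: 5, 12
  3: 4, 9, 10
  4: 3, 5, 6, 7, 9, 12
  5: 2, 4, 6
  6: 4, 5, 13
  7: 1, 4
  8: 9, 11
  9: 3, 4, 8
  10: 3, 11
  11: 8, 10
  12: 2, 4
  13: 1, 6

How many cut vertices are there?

1

Removing 4 increases the component count from 1 to 2, so 4 is a cut vertex.
By contrast removing 13 leaves 1 component; it is not a cut vertex. No other vertex is a cut vertex either.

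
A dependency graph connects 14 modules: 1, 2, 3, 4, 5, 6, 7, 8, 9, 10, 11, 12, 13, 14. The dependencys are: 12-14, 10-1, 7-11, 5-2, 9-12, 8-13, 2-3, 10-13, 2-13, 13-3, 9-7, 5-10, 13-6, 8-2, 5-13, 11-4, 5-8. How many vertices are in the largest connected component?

Starting from 4 we can reach 4, 7, 9, 11, 12, 14. That is one component of size 6.
Starting from 1 we can reach 1, 2, 3, 5, 6, 8, 10, 13. That is one component of size 8.
The largest has 8 vertices.

8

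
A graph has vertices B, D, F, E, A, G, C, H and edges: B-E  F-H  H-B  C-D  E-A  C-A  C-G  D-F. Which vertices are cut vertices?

C

Removing C increases the component count from 1 to 2, so C is a cut vertex.
By contrast removing E leaves 1 component; it is not a cut vertex. No other vertex is a cut vertex either.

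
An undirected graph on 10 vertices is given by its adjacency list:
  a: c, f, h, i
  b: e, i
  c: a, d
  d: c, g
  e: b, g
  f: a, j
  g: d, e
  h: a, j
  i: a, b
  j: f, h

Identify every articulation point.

a

Removing a increases the component count from 1 to 2, so a is a cut vertex.
By contrast removing h leaves 1 component; it is not a cut vertex. No other vertex is a cut vertex either.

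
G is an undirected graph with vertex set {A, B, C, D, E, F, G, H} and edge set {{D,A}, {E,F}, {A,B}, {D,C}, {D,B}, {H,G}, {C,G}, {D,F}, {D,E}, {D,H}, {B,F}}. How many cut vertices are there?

1

Removing D increases the component count from 1 to 2, so D is a cut vertex.
By contrast removing F leaves 1 component; it is not a cut vertex. No other vertex is a cut vertex either.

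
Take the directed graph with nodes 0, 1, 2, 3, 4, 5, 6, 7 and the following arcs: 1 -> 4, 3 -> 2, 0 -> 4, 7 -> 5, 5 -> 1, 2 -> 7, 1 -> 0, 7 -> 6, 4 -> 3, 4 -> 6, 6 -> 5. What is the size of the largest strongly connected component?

8

{0, 1, 2, 3, 4, 5, 6, 7} are all mutually reachable — one SCC of size 8.
The largest has 8 vertices.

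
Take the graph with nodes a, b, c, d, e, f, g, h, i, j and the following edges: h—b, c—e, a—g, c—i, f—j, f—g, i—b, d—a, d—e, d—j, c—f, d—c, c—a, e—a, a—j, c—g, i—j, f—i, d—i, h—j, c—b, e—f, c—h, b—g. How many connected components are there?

1

Starting from a we can reach a, b, c, d, e, f, g, h, i, j. That is one component of size 10.
Total: 1 component.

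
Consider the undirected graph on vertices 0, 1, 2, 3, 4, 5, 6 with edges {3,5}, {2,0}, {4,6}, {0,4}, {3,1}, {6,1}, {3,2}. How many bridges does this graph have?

The edges on the cycle 3-2-0-4-6-1-3 are not bridges since each lies on that cycle.
But removing 3-5 disconnects 3 from 5 — this is a bridge.

1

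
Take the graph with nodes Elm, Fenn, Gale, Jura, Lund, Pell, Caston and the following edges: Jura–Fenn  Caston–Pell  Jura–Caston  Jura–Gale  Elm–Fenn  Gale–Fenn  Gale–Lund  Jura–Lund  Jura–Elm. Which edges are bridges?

Caston-Jura, Caston-Pell

The edges on the cycle Jura-Gale-Lund-Jura are not bridges since each lies on that cycle.
But removing Caston–Pell disconnects Caston from Pell; removing Jura–Caston disconnects Jura from Caston — these are bridges.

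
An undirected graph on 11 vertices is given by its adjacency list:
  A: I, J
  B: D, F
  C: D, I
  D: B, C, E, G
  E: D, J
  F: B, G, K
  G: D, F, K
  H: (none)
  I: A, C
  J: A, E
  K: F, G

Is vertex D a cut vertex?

Deleting D raises the number of components from 2 to 3, so D is a cut vertex.

Yes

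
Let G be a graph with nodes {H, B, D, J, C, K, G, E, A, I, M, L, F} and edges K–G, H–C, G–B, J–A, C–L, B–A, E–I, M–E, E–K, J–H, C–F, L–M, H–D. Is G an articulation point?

Deleting G leaves 1 component (was 1) (its neighbors B, K remain connected to each other), so G is not a cut vertex.

No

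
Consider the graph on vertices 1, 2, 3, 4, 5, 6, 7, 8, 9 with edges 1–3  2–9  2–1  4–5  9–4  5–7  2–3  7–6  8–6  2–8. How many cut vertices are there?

1

Removing 2 increases the component count from 1 to 2, so 2 is a cut vertex.
By contrast removing 9 leaves 1 component; it is not a cut vertex. No other vertex is a cut vertex either.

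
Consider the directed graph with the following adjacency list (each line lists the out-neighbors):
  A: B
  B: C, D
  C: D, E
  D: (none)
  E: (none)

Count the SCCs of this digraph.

{C} is an SCC by itself.
{B} is an SCC by itself.
{A} is an SCC by itself.
{E} is an SCC by itself.
{D} is an SCC by itself.
That gives 5 strongly connected components.

5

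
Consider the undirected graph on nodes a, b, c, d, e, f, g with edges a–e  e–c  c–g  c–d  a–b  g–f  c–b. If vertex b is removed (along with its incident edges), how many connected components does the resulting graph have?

1

With b gone, the remaining components are: {a, c, d, e, f, g}.
That is 1 component.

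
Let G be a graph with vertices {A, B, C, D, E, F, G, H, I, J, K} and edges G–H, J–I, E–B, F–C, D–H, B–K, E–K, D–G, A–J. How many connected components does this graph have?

Starting from C we can reach C, F. That is one component of size 2.
Starting from A we can reach A, I, J. That is one component of size 3.
Starting from D we can reach D, G, H. That is one component of size 3.
Starting from B we can reach B, E, K. That is one component of size 3.
Total: 4 components.

4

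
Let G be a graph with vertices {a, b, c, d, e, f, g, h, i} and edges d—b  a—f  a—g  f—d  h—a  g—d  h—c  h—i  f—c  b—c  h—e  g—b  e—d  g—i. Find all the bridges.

none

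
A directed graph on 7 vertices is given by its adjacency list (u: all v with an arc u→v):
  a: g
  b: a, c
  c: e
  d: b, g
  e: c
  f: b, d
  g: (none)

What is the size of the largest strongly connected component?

{c, e} are all mutually reachable — one SCC of size 2.
{a} is an SCC by itself.
{g} is an SCC by itself.
{b} is an SCC by itself.
{f} is an SCC by itself.
(and 1 more singleton SCC)
The largest has 2 vertices.

2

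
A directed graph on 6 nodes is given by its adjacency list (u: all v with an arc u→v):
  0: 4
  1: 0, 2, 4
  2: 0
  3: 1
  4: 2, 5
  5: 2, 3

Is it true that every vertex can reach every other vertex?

From 2 we can reach every vertex (0, 1, 2, 3, 4, 5), and every vertex can reach 2 (0, 1, 2, 3, 4, 5). So the whole graph is one strongly connected component.

Yes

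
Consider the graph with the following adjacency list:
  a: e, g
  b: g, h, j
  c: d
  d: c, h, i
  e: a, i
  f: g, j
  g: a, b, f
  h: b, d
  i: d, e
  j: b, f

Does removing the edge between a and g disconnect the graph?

After removing a-g, the path a-e-i-d-h-b-g still connects them, so the edge is not a bridge.

No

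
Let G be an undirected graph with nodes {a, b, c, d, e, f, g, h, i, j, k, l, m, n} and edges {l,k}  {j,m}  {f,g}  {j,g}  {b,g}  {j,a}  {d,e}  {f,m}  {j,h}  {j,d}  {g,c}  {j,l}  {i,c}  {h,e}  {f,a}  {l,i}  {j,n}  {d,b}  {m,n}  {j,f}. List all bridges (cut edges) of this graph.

k-l

The edges on the cycle j-f-m-n-j are not bridges since each lies on that cycle.
But removing k–l disconnects k from l — this is a bridge.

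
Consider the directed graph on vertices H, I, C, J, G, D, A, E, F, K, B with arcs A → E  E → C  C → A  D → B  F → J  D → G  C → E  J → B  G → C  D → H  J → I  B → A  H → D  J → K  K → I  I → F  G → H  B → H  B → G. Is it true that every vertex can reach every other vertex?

No

There is no directed path from G to I, so the graph is not strongly connected.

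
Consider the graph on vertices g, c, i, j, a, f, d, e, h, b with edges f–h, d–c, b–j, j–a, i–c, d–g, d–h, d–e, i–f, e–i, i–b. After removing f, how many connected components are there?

With f gone, the remaining components are: {a, b, c, d, e, g, h, i, j}.
That is 1 component.

1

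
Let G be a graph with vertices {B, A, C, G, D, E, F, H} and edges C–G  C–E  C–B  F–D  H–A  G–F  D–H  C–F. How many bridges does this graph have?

The edges on the cycle C-G-F-C are not bridges since each lies on that cycle.
But removing C–E disconnects C from E; removing F–D disconnects F from D; removing C–B disconnects C from B; removing D–H disconnects D from H — these are bridges.
In total 5 edges are bridges.

5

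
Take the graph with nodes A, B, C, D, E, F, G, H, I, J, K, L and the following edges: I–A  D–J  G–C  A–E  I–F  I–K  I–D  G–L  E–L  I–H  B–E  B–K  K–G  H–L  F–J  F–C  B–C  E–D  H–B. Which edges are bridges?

none

The edges on the cycle I-A-E-D-J-F-I are not bridges since each lies on that cycle.
Every edge lies on some cycle, so there are no bridges.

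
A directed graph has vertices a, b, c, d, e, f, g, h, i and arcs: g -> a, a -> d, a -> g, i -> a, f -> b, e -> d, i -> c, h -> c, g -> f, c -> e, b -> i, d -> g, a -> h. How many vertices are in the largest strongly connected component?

{a, b, c, d, e, f, g, h, i} are all mutually reachable — one SCC of size 9.
The largest has 9 vertices.

9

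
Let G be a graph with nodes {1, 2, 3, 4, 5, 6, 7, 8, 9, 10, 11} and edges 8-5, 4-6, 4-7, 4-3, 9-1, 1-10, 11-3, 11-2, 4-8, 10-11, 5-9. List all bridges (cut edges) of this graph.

The edges on the cycle 4-8-5-9-1-10-11-3-4 are not bridges since each lies on that cycle.
But removing 2-11 disconnects 2 from 11; removing 4-6 disconnects 4 from 6; removing 4-7 disconnects 4 from 7 — these are bridges.

11-2, 4-6, 4-7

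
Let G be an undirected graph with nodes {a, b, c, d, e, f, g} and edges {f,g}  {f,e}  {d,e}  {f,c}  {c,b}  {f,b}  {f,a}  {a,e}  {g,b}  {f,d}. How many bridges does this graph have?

0

The edges on the cycle f-c-b-f are not bridges since each lies on that cycle.
Every edge lies on some cycle, so there are no bridges.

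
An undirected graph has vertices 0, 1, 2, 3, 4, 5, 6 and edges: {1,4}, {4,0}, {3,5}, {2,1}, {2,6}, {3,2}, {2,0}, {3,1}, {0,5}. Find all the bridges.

The edges on the cycle 2-1-4-0-2 are not bridges since each lies on that cycle.
But removing 2-6 disconnects 2 from 6 — this is a bridge.

2-6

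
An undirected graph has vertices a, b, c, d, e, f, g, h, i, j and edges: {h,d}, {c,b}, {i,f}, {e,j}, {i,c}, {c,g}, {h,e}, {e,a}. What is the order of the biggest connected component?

5

Starting from a we can reach a, d, e, h, j. That is one component of size 5.
Starting from b we can reach b, c, f, g, i. That is one component of size 5.
The largest has 5 vertices.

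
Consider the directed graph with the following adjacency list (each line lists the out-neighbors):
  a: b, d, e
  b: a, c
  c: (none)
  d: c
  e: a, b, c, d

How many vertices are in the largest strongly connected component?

3

{a, b, e} are all mutually reachable — one SCC of size 3.
{c} is an SCC by itself.
{d} is an SCC by itself.
The largest has 3 vertices.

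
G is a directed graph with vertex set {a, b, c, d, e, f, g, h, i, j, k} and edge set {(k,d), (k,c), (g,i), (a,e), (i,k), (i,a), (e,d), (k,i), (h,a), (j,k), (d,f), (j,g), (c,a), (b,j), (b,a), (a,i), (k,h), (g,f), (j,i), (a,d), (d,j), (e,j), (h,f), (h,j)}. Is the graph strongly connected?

No

There is no directed path from h to b, so the graph is not strongly connected.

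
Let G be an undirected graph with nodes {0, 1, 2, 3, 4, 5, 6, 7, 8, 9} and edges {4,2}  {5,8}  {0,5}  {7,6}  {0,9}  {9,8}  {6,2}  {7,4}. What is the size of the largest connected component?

3 is isolated — a component by itself.
1 is isolated — a component by itself.
Starting from 0 we can reach 0, 5, 8, 9. That is one component of size 4.
Starting from 2 we can reach 2, 4, 6, 7. That is one component of size 4.
The largest has 4 vertices.

4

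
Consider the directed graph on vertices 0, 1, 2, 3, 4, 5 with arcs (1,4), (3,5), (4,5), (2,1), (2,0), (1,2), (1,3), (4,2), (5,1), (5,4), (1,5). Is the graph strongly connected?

There is no directed path from 0 to 5, so the graph is not strongly connected.

No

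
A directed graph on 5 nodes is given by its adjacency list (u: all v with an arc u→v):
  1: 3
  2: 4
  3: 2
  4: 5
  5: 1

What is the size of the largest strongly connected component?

{1, 2, 3, 4, 5} are all mutually reachable — one SCC of size 5.
The largest has 5 vertices.

5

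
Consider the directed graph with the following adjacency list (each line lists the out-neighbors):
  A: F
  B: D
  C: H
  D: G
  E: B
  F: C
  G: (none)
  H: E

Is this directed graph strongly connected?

No

There is no directed path from C to A, so the graph is not strongly connected.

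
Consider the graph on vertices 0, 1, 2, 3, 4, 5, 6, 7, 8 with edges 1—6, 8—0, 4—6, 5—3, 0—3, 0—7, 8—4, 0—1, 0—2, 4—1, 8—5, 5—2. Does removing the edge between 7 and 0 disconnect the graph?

Yes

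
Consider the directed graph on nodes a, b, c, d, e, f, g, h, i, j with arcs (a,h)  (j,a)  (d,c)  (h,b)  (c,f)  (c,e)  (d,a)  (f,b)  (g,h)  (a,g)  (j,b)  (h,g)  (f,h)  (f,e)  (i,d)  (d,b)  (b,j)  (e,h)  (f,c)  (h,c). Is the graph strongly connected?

No

There is no directed path from j to d, so the graph is not strongly connected.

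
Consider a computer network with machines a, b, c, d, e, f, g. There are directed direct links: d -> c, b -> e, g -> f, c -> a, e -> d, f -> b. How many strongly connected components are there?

{d} is an SCC by itself.
{a} is an SCC by itself.
{e} is an SCC by itself.
{c} is an SCC by itself.
{f} is an SCC by itself.
(and 2 more singleton SCCs)
That gives 7 strongly connected components.

7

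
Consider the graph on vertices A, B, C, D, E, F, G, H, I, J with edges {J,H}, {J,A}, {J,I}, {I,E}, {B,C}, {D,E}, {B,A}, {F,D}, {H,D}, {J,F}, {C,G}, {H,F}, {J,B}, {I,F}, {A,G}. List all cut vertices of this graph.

Removing J increases the component count from 1 to 2, so J is a cut vertex.
By contrast removing A leaves 1 component; it is not a cut vertex. No other vertex is a cut vertex either.

J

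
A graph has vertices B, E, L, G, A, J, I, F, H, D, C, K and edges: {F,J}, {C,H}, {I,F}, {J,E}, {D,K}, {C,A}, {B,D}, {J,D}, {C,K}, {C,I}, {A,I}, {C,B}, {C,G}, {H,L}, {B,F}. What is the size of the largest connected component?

Starting from A we can reach A, B, C, D, E, F, G, H, I, J, K, L. That is one component of size 12.
The largest has 12 vertices.

12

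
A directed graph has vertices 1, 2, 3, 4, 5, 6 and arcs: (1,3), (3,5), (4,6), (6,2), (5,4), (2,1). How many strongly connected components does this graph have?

{1, 2, 3, 4, 5, 6} are all mutually reachable — one SCC of size 6.
That gives 1 strongly connected component.

1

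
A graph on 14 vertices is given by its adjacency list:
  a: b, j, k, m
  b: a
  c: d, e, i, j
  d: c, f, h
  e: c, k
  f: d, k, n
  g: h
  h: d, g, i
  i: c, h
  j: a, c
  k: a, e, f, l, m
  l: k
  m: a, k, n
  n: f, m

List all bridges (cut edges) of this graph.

a-b, g-h, k-l

The edges on the cycle k-m-a-j-c-e-k are not bridges since each lies on that cycle.
But removing k-l disconnects k from l; removing g-h disconnects g from h; removing a-b disconnects a from b — these are bridges.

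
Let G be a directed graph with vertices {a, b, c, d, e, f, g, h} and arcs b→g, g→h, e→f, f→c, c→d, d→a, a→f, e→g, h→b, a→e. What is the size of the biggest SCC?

5

{a, c, d, e, f} are all mutually reachable — one SCC of size 5.
{b, g, h} are all mutually reachable — one SCC of size 3.
The largest has 5 vertices.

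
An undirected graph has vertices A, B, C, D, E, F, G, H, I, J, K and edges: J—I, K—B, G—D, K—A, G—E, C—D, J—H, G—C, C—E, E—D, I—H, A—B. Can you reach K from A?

Yes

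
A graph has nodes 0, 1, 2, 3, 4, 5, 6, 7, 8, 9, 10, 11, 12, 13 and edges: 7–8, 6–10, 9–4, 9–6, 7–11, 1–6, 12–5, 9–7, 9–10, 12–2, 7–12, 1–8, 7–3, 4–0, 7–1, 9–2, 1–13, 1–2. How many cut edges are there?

The edges on the cycle 9-7-1-6-10-9 are not bridges since each lies on that cycle.
But removing 4–9 disconnects 4 from 9; removing 0–4 disconnects 0 from 4; removing 7–11 disconnects 7 from 11; removing 13–1 disconnects 13 from 1 — these are bridges.
In total 6 edges are bridges.

6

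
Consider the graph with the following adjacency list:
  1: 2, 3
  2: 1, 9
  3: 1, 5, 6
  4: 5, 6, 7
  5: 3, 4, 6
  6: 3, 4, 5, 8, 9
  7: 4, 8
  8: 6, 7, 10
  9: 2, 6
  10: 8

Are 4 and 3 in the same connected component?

Yes

From 4 we can reach 1, 2, 3, 4, 5, 6, 7, 8, 9, 10, which includes 3.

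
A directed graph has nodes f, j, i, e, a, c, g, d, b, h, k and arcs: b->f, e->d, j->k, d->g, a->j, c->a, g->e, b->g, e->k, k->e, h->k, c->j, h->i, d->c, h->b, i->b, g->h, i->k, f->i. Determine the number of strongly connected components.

1

{a, b, c, d, e, f, g, h, i, j, k} are all mutually reachable — one SCC of size 11.
That gives 1 strongly connected component.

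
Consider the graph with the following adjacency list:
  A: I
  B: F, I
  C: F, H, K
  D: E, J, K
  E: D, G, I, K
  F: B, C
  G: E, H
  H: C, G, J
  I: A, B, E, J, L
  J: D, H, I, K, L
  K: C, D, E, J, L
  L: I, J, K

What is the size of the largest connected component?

Starting from A we can reach A, B, C, D, E, F, G, H, I, J, K, L. That is one component of size 12.
The largest has 12 vertices.

12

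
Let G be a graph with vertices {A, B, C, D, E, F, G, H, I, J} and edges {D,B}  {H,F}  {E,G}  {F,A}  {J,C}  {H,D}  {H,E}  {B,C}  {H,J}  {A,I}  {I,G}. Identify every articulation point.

Removing H increases the component count from 1 to 2, so H is a cut vertex.
By contrast removing C leaves 1 component; it is not a cut vertex. No other vertex is a cut vertex either.

H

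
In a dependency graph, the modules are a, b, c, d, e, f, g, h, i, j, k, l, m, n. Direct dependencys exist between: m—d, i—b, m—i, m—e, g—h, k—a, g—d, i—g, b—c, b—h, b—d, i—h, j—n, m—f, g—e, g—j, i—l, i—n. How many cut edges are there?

The edges on the cycle i-g-j-n-i are not bridges since each lies on that cycle.
But removing l—i disconnects l from i; removing k—a disconnects k from a; removing m—f disconnects m from f; removing b—c disconnects b from c — these are bridges.
That makes 4 bridges.

4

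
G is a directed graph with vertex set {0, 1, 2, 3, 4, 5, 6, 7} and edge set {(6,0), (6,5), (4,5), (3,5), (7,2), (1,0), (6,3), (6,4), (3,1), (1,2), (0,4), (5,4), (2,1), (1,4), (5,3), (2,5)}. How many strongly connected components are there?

3

{0, 1, 2, 3, 4, 5} are all mutually reachable — one SCC of size 6.
{7} is an SCC by itself.
{6} is an SCC by itself.
That gives 3 strongly connected components.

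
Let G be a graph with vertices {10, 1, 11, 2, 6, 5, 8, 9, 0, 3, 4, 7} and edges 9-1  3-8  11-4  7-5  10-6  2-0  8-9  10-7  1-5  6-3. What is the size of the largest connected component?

Starting from 0 we can reach 0, 2. That is one component of size 2.
Starting from 4 we can reach 4, 11. That is one component of size 2.
Starting from 1 we can reach 1, 3, 5, 6, 7, 8, 9, 10. That is one component of size 8.
The largest has 8 vertices.

8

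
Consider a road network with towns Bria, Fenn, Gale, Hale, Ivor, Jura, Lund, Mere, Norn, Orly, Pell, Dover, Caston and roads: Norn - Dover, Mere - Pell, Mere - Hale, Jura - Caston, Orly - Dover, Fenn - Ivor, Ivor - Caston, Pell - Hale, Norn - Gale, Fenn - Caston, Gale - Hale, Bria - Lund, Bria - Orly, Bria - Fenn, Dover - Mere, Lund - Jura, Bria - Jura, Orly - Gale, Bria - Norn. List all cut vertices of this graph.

Bria

Removing Bria increases the component count from 1 to 2, so Bria is a cut vertex.
By contrast removing Hale leaves 1 component; it is not a cut vertex. No other vertex is a cut vertex either.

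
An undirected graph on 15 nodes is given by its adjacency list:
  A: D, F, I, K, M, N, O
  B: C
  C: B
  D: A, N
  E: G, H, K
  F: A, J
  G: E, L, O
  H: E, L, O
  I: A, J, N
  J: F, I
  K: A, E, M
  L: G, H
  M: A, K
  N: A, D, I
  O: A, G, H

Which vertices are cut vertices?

Removing A increases the component count from 2 to 3, so A is a cut vertex.
By contrast removing F leaves 2 components; it is not a cut vertex. No other vertex is a cut vertex either.

A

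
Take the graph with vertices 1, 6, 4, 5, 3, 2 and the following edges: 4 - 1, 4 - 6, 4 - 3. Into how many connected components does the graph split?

5 is isolated — a component by itself.
2 is isolated — a component by itself.
Starting from 1 we can reach 1, 3, 4, 6. That is one component of size 4.
Total: 3 components.

3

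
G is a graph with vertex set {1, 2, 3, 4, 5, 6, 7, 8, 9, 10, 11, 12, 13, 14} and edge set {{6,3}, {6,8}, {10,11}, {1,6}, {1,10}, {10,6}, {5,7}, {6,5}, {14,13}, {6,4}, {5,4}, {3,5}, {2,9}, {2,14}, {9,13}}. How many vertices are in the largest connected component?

9

12 is isolated — a component by itself.
Starting from 2 we can reach 2, 9, 13, 14. That is one component of size 4.
Starting from 1 we can reach 1, 3, 4, 5, 6, 7, 8, 10, 11. That is one component of size 9.
The largest has 9 vertices.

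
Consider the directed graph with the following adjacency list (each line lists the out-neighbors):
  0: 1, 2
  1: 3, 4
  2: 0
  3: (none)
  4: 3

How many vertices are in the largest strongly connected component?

{0, 2} are all mutually reachable — one SCC of size 2.
{1} is an SCC by itself.
{4} is an SCC by itself.
{3} is an SCC by itself.
The largest has 2 vertices.

2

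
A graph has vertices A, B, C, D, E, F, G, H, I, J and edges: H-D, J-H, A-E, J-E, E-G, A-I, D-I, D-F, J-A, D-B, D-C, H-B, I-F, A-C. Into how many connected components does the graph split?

Starting from A we can reach A, B, C, D, E, F, G, H, I, J. That is one component of size 10.
Total: 1 component.

1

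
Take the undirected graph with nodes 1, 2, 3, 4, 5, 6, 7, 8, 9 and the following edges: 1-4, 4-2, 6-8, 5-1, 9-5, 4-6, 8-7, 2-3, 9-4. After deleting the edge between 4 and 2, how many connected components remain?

2

Before removal there is 1 component.
4-2 is a bridge — removing it separates 4's side from 2's side.
After removal: 2 components.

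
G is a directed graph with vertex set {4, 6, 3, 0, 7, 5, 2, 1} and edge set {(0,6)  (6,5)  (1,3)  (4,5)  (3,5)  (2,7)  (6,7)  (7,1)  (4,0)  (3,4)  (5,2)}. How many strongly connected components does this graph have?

1

{0, 1, 2, 3, 4, 5, 6, 7} are all mutually reachable — one SCC of size 8.
That gives 1 strongly connected component.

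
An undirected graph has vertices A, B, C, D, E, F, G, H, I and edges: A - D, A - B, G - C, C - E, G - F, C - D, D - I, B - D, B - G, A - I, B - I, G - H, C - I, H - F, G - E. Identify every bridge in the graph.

The edges on the cycle A-B-G-C-D-A are not bridges since each lies on that cycle.
Every edge lies on some cycle, so there are no bridges.

none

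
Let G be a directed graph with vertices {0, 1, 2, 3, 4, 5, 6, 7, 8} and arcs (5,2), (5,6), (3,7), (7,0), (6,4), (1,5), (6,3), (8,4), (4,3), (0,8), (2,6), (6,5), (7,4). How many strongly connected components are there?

{0, 3, 4, 7, 8} are all mutually reachable — one SCC of size 5.
{2, 5, 6} are all mutually reachable — one SCC of size 3.
{1} is an SCC by itself.
That gives 3 strongly connected components.

3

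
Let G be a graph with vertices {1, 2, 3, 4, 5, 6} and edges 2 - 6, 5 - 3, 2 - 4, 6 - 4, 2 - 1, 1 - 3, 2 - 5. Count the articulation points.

Removing 2 increases the component count from 1 to 2, so 2 is a cut vertex.
By contrast removing 5 leaves 1 component; it is not a cut vertex. No other vertex is a cut vertex either.

1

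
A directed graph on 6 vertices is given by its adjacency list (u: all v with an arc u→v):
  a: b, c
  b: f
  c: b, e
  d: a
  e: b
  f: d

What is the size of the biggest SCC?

6

{a, b, c, d, e, f} are all mutually reachable — one SCC of size 6.
The largest has 6 vertices.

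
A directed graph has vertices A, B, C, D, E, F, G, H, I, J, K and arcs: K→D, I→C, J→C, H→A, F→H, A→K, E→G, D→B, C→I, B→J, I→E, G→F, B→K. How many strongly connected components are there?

1

{A, B, C, D, E, F, G, H, I, J, K} are all mutually reachable — one SCC of size 11.
That gives 1 strongly connected component.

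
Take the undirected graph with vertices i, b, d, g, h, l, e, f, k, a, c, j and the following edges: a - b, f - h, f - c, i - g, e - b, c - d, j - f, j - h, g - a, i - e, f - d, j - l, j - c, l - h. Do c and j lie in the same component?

From c we can reach c, d, f, h, j, l, which includes j.

Yes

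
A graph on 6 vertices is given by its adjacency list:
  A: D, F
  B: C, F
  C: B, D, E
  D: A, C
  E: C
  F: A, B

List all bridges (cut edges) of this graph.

The edges on the cycle C-B-F-A-D-C are not bridges since each lies on that cycle.
But removing C-E disconnects C from E — this is a bridge.

C-E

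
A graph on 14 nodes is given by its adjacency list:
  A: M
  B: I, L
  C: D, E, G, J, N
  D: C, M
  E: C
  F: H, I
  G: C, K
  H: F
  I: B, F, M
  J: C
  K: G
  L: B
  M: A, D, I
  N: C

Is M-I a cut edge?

Yes

Removing M-I leaves no path between M and I: the component count goes from 1 to 2. So it is a bridge.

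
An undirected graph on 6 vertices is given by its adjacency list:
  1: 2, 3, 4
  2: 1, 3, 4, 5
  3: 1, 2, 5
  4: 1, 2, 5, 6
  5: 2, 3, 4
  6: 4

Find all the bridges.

The edges on the cycle 2-3-5-2 are not bridges since each lies on that cycle.
But removing 4-6 disconnects 4 from 6 — this is a bridge.

4-6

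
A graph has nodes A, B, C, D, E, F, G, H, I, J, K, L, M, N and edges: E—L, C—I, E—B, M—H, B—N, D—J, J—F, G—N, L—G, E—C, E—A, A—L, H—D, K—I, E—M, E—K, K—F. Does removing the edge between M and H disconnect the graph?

No

After removing M—H, the path M-E-K-F-J-D-H still connects them, so the edge is not a bridge.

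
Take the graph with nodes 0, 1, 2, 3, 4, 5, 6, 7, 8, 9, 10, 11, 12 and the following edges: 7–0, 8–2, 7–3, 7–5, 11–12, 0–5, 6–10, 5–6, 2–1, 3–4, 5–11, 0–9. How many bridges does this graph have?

9

The edges on the cycle 7-0-5-7 are not bridges since each lies on that cycle.
But removing 5–6 disconnects 5 from 6; removing 2–1 disconnects 2 from 1; removing 3–4 disconnects 3 from 4; removing 6–10 disconnects 6 from 10 — these are bridges.
In total 9 edges are bridges.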